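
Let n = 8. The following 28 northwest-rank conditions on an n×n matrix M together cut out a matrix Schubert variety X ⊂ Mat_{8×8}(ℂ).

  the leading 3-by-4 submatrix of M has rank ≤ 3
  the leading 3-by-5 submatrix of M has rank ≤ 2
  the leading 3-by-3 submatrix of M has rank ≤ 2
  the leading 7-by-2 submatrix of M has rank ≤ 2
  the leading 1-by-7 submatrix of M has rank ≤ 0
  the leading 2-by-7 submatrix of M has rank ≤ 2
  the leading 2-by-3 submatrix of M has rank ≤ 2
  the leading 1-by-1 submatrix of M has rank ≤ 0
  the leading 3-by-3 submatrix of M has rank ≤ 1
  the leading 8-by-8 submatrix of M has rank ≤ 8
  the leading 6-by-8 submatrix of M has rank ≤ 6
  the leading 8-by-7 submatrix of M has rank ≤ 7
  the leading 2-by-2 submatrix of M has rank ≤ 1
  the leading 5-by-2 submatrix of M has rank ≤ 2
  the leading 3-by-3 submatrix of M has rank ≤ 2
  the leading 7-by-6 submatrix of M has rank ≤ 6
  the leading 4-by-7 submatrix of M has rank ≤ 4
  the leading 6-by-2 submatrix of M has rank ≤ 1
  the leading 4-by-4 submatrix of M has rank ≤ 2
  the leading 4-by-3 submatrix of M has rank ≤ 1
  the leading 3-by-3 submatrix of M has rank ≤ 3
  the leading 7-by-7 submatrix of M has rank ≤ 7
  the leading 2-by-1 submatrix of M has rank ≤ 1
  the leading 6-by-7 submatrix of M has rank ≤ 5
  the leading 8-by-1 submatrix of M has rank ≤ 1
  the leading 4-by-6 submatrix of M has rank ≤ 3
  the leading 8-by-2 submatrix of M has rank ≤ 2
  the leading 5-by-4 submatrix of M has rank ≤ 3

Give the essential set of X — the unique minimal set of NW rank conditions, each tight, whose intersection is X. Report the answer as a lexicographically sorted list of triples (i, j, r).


Propagating the 28 rank bounds to every northwest block:

  row 1: 0 0 0 0 0 0 0 1
  row 2: 1 1 1 1 1 1 1 2
  row 3: 1 1 1 2 2 2 2 3
  row 4: 1 1 1 2 3 3 3 4
  row 5: 1 1 2 3 4 4 4 5
  row 6: 1 1 2 3 4 5 5 6
  row 7: 1 2 3 4 5 6 6 7
  row 8: 1 2 3 4 5 6 7 8

second differences of R give the permutation w = (8, 1, 4, 5, 3, 6, 2, 7).

D(w) has 13 cells with 3 SE-corners; essential set:

[(1, 7, 0), (4, 3, 1), (6, 2, 1)]


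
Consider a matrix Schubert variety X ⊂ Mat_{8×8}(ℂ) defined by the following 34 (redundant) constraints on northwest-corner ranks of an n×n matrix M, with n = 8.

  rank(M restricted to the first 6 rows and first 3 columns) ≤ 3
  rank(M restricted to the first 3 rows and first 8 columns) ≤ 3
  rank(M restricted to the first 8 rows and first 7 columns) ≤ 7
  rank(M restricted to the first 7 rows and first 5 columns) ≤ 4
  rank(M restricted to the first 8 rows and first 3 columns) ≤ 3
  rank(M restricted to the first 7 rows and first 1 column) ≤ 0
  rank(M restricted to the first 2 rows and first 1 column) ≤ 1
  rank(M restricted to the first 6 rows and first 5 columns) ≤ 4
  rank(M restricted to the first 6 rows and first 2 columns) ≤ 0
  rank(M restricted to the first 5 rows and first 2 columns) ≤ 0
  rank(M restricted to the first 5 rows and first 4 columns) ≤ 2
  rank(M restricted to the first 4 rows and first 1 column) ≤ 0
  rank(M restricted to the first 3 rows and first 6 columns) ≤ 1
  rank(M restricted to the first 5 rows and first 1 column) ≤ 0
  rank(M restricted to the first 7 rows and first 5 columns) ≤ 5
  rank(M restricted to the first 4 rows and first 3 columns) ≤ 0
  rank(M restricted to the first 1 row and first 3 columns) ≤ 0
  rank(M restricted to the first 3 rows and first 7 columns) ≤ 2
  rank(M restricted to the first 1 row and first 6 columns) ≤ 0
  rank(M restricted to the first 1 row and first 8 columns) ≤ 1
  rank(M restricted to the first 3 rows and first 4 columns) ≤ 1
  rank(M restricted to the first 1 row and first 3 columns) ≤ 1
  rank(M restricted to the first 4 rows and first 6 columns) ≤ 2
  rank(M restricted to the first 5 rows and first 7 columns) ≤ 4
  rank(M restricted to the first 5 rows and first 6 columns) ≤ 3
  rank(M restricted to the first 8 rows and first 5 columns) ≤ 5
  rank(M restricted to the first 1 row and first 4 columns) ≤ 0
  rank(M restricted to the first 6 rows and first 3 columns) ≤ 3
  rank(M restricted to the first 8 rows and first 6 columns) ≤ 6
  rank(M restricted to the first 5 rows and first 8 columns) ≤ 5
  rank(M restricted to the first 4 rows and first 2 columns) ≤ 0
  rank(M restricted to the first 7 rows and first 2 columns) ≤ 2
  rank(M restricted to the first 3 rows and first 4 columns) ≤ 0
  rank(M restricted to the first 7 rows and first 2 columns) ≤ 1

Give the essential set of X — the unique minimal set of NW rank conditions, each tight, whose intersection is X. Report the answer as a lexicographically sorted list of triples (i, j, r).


Propagating the 34 rank bounds to every northwest block:

  i=1: 0 | 0 | 0 | 0 | 0 | 0 | 1 | 1
  i=2: 0 | 0 | 0 | 0 | 1 | 1 | 2 | 2
  i=3: 0 | 0 | 0 | 0 | 1 | 1 | 2 | 3
  i=4: 0 | 0 | 0 | 1 | 2 | 2 | 3 | 4
  i=5: 0 | 0 | 1 | 2 | 3 | 3 | 4 | 5
  i=6: 0 | 0 | 1 | 2 | 3 | 4 | 5 | 6
  i=7: 0 | 1 | 2 | 3 | 4 | 5 | 6 | 7
  i=8: 1 | 2 | 3 | 4 | 5 | 6 | 7 | 8

giving w = (7, 5, 8, 4, 3, 6, 2, 1) via Δ²R.

ℓ(w)=23; the 6 essential cells (i,j,r):

[(1, 6, 0), (3, 4, 0), (3, 6, 1), (4, 3, 0), (6, 2, 0), (7, 1, 0)]


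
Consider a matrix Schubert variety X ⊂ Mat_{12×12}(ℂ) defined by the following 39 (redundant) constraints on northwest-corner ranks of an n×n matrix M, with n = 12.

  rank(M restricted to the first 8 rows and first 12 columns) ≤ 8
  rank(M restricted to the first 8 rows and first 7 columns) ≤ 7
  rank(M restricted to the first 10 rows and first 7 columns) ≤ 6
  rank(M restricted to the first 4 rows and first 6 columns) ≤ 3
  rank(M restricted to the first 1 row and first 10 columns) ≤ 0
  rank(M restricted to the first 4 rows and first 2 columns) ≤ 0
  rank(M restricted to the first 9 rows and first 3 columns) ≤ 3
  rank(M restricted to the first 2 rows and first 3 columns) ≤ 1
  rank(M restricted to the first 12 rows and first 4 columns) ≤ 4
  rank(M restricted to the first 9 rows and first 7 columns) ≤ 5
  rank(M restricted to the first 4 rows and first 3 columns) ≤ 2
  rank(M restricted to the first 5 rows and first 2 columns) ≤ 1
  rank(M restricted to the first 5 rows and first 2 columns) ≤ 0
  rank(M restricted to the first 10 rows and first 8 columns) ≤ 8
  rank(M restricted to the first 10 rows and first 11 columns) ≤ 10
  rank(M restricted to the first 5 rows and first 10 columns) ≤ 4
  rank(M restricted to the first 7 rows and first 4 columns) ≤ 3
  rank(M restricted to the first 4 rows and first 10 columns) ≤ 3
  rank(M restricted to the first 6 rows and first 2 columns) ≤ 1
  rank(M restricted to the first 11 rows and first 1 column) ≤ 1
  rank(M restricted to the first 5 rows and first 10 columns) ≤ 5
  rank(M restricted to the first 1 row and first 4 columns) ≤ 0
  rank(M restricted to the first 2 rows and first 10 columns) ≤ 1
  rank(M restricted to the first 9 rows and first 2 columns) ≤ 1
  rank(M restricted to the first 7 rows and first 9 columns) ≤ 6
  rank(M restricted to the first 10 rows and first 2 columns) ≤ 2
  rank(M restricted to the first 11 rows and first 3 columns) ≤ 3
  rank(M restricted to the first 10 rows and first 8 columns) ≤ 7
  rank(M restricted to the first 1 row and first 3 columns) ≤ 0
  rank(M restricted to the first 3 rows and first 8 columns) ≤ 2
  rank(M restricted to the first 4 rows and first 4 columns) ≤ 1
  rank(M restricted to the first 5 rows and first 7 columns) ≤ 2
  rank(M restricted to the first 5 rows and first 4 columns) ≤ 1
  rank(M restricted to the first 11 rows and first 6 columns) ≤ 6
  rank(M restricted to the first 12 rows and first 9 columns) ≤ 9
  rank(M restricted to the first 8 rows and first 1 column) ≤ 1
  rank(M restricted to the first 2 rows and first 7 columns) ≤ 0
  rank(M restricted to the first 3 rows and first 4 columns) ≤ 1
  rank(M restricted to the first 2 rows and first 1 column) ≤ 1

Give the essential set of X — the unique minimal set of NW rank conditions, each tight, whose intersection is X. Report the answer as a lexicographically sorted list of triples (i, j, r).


Rank table r_w(12×12) implied by the 39 constraints:

  0, 0, 0, 0, 0, 0, 0, 0, 0, 0, 1, 1
  0, 0, 0, 0, 0, 0, 0, 1, 1, 1, 2, 2
  0, 0, 1, 1, 1, 1, 1, 2, 2, 2, 3, 3
  0, 0, 1, 1, 2, 2, 2, 3, 3, 3, 4, 4
  0, 0, 1, 1, 2, 2, 2, 3, 4, 4, 5, 5
  1, 1, 2, 2, 3, 3, 3, 4, 5, 5, 6, 6
  1, 1, 2, 3, 4, 4, 4, 5, 6, 6, 7, 7
  1, 1, 2, 3, 4, 5, 5, 6, 7, 7, 8, 8
  1, 1, 2, 3, 4, 5, 5, 6, 7, 8, 9, 9
  1, 2, 3, 4, 5, 6, 6, 7, 8, 9, 10, 10
  1, 2, 3, 4, 5, 6, 7, 8, 9, 10, 11, 11
  1, 2, 3, 4, 5, 6, 7, 8, 9, 10, 11, 12

the unique w with this rank table is (11, 8, 3, 5, 9, 1, 4, 6, 10, 2, 7, 12).

Fulton essential set (7 of the 31 Rothe cells):

[(1, 10, 0), (2, 7, 0), (5, 2, 0), (5, 4, 1), (5, 7, 2), (9, 2, 1), (9, 7, 5)]


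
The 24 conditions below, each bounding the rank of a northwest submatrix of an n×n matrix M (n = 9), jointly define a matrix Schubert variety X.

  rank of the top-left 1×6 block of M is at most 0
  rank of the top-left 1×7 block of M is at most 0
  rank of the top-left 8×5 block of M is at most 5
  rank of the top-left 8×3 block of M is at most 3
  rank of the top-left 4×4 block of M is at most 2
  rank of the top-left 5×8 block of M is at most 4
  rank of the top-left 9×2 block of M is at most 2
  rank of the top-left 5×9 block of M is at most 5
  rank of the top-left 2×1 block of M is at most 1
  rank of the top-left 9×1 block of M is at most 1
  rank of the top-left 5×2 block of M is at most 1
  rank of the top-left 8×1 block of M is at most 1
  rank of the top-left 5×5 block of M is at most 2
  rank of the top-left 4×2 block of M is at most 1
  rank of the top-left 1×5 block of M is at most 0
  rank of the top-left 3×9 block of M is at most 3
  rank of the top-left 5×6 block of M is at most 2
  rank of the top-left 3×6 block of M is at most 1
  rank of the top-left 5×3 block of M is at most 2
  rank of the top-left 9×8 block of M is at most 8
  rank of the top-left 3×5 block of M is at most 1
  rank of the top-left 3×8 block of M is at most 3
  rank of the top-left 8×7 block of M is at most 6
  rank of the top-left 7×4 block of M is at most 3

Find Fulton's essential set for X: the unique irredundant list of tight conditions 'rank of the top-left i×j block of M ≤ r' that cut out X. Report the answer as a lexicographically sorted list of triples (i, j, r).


Reconstructing r_w from the 24 given conditions:

  row 1: 0, 0, 0, 0, 0, 0, 0, 1, 1
  row 2: 1, 1, 1, 1, 1, 1, 1, 2, 2
  row 3: 1, 1, 1, 1, 1, 1, 2, 3, 3
  row 4: 1, 1, 2, 2, 2, 2, 3, 4, 4
  row 5: 1, 1, 2, 2, 2, 2, 3, 4, 5
  row 6: 1, 2, 3, 3, 3, 3, 4, 5, 6
  row 7: 1, 2, 3, 3, 4, 4, 5, 6, 7
  row 8: 1, 2, 3, 4, 5, 5, 6, 7, 8
  row 9: 1, 2, 3, 4, 5, 6, 7, 8, 9

the unique w with this rank table is (8, 1, 7, 3, 9, 2, 5, 4, 6).

|D(w)|=18, |Ess(w)|=5:

[(1, 7, 0), (3, 6, 1), (5, 2, 1), (5, 6, 2), (7, 4, 3)]


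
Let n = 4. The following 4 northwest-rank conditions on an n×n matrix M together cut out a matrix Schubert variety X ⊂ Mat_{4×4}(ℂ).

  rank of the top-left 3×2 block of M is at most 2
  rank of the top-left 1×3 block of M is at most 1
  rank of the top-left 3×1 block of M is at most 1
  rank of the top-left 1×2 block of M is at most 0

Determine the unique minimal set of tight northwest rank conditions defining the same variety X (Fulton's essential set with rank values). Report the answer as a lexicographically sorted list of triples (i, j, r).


Rank table r_w(4×4) implied by the 4 constraints:

  i=1: 0 | 0 | 1 | 1
  i=2: 1 | 1 | 2 | 2
  i=3: 1 | 2 | 3 | 3
  i=4: 1 | 2 | 3 | 4

giving w = (3, 1, 2, 4) via Δ²R.

D(w) has 2 cells with 1 SE-corner; essential set:

[(1, 2, 0)]


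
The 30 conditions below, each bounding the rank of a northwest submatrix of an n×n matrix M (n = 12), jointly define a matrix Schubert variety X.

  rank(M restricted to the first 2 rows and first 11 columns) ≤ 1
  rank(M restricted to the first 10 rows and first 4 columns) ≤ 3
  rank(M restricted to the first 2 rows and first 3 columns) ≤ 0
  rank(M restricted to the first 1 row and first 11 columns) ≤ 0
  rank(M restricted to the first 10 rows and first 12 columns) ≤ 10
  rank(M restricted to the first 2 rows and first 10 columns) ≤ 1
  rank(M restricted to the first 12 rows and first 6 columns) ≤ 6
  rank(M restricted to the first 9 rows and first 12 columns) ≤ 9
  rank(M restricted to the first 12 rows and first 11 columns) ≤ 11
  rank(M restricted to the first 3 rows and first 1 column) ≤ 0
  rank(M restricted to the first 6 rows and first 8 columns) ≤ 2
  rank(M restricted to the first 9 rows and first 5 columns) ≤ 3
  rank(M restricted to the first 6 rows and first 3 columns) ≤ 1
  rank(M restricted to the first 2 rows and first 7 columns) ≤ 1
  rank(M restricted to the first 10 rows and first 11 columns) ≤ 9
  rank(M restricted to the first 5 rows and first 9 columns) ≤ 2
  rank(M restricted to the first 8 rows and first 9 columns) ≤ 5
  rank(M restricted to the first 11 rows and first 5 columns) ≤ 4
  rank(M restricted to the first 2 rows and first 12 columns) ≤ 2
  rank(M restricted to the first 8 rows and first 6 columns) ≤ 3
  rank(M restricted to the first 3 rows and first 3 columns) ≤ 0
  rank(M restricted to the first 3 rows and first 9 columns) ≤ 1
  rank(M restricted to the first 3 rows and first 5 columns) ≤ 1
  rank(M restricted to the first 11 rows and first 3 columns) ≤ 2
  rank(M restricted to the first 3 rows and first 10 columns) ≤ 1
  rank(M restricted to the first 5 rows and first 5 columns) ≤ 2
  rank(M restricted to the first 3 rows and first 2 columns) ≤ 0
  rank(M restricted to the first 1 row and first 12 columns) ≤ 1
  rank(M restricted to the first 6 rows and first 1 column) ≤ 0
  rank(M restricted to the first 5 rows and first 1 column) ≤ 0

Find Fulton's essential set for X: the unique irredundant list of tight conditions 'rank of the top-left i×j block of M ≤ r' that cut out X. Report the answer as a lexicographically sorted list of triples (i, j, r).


Propagating the 30 rank bounds to every northwest block:

  R[1]: 0, 0, 0, 0, 0, 0, 0, 0, 0, 0, 0, 1
  R[2]: 0, 0, 0, 1, 1, 1, 1, 1, 1, 1, 1, 2
  R[3]: 0, 0, 0, 1, 1, 1, 1, 1, 1, 1, 2, 3
  R[4]: 0, 1, 1, 2, 2, 2, 2, 2, 2, 2, 3, 4
  R[5]: 0, 1, 1, 2, 2, 2, 2, 2, 2, 3, 4, 5
  R[6]: 0, 1, 1, 2, 2, 2, 2, 2, 3, 4, 5, 6
  R[7]: 1, 2, 2, 3, 3, 3, 3, 3, 4, 5, 6, 7
  R[8]: 1, 2, 2, 3, 3, 3, 4, 4, 5, 6, 7, 8
  R[9]: 1, 2, 2, 3, 3, 4, 5, 5, 6, 7, 8, 9
  R[10]: 1, 2, 2, 3, 4, 5, 6, 6, 7, 8, 9, 10
  R[11]: 1, 2, 2, 3, 4, 5, 6, 7, 8, 9, 10, 11
  R[12]: 1, 2, 3, 4, 5, 6, 7, 8, 9, 10, 11, 12

giving w = (12, 4, 11, 2, 10, 9, 1, 7, 6, 5, 8, 3) via Δ²R.

10 SE-corners of the 44-cell Rothe diagram give Ess(w):

[(1, 11, 0), (3, 3, 0), (3, 10, 1), (5, 9, 2), (6, 1, 0), (6, 3, 1), (6, 8, 2), (8, 6, 3), (9, 5, 3), (11, 3, 2)]


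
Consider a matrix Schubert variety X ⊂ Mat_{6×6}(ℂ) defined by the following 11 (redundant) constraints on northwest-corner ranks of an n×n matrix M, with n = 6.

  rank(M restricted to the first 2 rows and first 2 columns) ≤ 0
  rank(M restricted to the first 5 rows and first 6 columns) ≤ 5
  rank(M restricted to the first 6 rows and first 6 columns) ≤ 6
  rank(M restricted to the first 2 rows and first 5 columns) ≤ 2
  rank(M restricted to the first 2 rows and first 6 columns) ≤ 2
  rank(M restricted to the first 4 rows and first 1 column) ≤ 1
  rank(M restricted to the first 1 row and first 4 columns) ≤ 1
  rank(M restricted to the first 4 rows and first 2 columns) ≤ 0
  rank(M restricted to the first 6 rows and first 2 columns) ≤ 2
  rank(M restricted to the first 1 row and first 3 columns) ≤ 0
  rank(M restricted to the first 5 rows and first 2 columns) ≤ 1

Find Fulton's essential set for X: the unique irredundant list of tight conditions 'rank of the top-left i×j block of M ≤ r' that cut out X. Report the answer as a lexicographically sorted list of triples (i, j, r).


Rank table r_w(6×6) implied by the 11 constraints:

  R[1]: 0, 0, 0, 1, 1, 1
  R[2]: 0, 0, 1, 2, 2, 2
  R[3]: 0, 0, 1, 2, 3, 3
  R[4]: 0, 0, 1, 2, 3, 4
  R[5]: 1, 1, 2, 3, 4, 5
  R[6]: 1, 2, 3, 4, 5, 6

giving w = (4, 3, 5, 6, 1, 2) via Δ²R.

Rothe diagram D(w) (9 cells), 2 SE-corners (essential conditions):

[(1, 3, 0), (4, 2, 0)]


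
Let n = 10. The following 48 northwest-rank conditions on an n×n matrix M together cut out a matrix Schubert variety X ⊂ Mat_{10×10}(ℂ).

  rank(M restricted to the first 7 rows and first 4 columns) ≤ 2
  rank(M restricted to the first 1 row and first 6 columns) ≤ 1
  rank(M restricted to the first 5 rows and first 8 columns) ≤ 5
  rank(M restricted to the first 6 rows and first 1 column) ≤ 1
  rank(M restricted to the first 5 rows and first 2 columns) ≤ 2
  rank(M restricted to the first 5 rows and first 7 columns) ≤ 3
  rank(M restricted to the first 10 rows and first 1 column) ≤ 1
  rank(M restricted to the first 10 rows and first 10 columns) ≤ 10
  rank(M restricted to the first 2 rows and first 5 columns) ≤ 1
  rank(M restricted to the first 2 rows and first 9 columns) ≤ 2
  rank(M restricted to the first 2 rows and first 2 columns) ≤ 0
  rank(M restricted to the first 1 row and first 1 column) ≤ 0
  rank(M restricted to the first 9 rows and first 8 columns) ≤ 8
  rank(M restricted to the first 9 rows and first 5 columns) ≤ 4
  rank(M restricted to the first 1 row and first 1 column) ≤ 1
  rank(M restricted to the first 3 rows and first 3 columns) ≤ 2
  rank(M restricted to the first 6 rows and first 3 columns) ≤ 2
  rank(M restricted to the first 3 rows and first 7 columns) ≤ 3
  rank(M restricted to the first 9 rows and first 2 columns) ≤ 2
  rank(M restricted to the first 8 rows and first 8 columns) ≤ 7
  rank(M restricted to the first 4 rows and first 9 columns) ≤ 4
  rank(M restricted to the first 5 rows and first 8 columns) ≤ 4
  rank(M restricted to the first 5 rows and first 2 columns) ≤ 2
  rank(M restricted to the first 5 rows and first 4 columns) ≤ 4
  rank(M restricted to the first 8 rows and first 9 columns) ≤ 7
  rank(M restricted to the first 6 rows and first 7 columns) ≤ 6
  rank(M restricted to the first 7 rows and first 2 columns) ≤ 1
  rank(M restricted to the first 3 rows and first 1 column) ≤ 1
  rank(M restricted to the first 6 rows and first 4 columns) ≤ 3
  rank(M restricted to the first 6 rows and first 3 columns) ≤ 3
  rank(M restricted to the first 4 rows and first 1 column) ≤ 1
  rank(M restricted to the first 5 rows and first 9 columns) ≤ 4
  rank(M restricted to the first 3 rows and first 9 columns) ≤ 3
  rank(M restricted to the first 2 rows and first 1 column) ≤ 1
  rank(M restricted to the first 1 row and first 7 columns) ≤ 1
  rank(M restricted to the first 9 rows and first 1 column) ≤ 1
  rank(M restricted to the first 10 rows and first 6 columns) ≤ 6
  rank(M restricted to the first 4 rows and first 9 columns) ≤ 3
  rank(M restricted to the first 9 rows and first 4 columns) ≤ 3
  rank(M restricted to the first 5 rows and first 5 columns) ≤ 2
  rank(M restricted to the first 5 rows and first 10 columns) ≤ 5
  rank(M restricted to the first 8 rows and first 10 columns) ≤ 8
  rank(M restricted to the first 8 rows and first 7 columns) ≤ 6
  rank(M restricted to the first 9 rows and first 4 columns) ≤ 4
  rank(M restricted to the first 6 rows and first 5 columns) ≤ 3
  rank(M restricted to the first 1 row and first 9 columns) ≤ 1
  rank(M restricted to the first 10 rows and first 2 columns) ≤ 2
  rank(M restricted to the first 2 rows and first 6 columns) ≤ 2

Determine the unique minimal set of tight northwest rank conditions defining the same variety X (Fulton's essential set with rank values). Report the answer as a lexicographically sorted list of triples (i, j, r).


Propagating the 48 rank bounds to every northwest block:

  i=1: 0 | 0 | 1 | 1 | 1 | 1 | 1 | 1 | 1 | 1
  i=2: 0 | 0 | 1 | 1 | 1 | 2 | 2 | 2 | 2 | 2
  i=3: 1 | 1 | 2 | 2 | 2 | 3 | 3 | 3 | 3 | 3
  i=4: 1 | 1 | 2 | 2 | 2 | 3 | 3 | 3 | 3 | 4
  i=5: 1 | 1 | 2 | 2 | 2 | 3 | 3 | 4 | 4 | 5
  i=6: 1 | 1 | 2 | 2 | 3 | 4 | 4 | 5 | 5 | 6
  i=7: 1 | 1 | 2 | 2 | 3 | 4 | 5 | 6 | 6 | 7
  i=8: 1 | 2 | 3 | 3 | 4 | 5 | 6 | 7 | 7 | 8
  i=9: 1 | 2 | 3 | 3 | 4 | 5 | 6 | 7 | 8 | 9
  i=10: 1 | 2 | 3 | 4 | 5 | 6 | 7 | 8 | 9 | 10

the unique w with this rank table is (3, 6, 1, 10, 8, 5, 7, 2, 9, 4).

8 SE-corners of the 21-cell Rothe diagram give Ess(w):

[(2, 2, 0), (2, 5, 1), (4, 9, 3), (5, 5, 2), (5, 7, 3), (7, 2, 1), (7, 4, 2), (9, 4, 3)]


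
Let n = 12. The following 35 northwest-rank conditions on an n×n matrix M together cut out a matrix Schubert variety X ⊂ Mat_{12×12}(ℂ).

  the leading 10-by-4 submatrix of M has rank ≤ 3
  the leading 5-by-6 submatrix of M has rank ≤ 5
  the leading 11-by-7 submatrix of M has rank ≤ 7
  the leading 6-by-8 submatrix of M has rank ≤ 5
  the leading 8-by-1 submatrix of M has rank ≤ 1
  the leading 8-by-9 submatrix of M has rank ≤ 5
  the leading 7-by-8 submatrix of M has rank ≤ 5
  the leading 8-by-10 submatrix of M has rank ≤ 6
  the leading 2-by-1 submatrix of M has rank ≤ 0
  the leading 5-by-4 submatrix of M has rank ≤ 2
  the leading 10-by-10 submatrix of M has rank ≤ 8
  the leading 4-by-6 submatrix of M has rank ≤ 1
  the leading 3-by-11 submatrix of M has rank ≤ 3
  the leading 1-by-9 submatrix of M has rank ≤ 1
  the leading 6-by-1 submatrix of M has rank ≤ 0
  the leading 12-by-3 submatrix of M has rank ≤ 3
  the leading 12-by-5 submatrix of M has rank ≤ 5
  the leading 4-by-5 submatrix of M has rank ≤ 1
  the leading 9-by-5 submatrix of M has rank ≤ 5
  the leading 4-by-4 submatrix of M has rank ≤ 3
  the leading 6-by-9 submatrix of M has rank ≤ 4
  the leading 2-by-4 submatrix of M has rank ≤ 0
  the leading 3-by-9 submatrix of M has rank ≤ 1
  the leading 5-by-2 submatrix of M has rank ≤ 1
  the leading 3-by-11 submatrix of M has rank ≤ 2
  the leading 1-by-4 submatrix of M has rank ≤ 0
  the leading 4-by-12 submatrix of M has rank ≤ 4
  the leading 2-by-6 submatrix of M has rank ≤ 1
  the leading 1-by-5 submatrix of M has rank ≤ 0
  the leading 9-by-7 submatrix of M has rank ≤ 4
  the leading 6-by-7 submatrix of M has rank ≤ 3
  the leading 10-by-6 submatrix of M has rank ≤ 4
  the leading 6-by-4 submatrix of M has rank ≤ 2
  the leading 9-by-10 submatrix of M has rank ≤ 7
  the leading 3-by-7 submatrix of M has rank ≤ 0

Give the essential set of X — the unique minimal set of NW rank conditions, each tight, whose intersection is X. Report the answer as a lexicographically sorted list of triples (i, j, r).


Reconstructing r_w from the 35 given conditions:

  0 0 0 0 0 0 0 1 1 1 1 1
  0 0 0 0 0 0 0 1 1 2 2 2
  0 0 0 0 0 0 0 1 1 2 2 3
  0 1 1 1 1 1 1 2 2 3 3 4
  0 1 2 2 2 2 2 3 3 4 4 5
  0 1 2 2 3 3 3 4 4 5 5 6
  1 2 3 3 4 4 4 5 5 6 6 7
  1 2 3 3 4 4 4 5 5 6 7 8
  1 2 3 3 4 4 4 5 6 7 8 9
  1 2 3 3 4 4 5 6 7 8 9 10
  1 2 3 4 5 5 6 7 8 9 10 11
  1 2 3 4 5 6 7 8 9 10 11 12

reading off 1-entries of Δ²R: w = (8, 10, 12, 2, 3, 5, 1, 11, 9, 7, 4, 6).

9 SE-corners of the 37-cell Rothe diagram give Ess(w):

[(3, 7, 0), (3, 9, 1), (3, 11, 2), (6, 1, 0), (6, 4, 2), (8, 9, 5), (9, 7, 4), (10, 4, 3), (10, 6, 4)]


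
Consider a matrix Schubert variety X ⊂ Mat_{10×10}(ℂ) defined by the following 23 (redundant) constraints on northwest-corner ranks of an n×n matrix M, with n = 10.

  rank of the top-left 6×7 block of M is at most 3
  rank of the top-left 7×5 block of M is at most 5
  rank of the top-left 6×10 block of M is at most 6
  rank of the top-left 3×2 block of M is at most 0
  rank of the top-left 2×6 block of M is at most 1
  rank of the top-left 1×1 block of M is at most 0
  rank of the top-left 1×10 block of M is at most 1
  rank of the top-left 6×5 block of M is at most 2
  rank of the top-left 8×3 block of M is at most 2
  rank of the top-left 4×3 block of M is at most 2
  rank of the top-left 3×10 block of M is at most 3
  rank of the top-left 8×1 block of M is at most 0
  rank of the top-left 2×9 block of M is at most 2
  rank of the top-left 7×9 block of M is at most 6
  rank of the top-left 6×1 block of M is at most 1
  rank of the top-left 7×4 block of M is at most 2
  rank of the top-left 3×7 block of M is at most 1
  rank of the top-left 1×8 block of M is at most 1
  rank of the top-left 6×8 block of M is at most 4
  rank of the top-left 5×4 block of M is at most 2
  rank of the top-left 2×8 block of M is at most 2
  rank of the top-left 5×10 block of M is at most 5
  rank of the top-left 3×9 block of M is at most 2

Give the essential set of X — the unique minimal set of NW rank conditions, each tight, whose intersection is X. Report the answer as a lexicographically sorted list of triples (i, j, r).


Computing R[i][j] = min implied NW-rank bound (n=10, 23 conditions):

  i=1: 0 0 1 1 1 1 1 1 1 1
  i=2: 0 0 1 1 1 1 1 2 2 2
  i=3: 0 0 1 1 1 1 1 2 2 3
  i=4: 0 1 2 2 2 2 2 3 3 4
  i=5: 0 1 2 2 2 3 3 4 4 5
  i=6: 0 1 2 2 2 3 3 4 5 6
  i=7: 0 1 2 2 3 4 4 5 6 7
  i=8: 0 1 2 3 4 5 5 6 7 8
  i=9: 1 2 3 4 5 6 6 7 8 9
  i=10: 1 2 3 4 5 6 7 8 9 10

giving w = (3, 8, 10, 2, 6, 9, 5, 4, 1, 7) via Δ²R.

7 SE-corners of the 26-cell Rothe diagram give Ess(w):

[(3, 2, 0), (3, 7, 1), (3, 9, 2), (6, 5, 2), (6, 7, 3), (7, 4, 2), (8, 1, 0)]


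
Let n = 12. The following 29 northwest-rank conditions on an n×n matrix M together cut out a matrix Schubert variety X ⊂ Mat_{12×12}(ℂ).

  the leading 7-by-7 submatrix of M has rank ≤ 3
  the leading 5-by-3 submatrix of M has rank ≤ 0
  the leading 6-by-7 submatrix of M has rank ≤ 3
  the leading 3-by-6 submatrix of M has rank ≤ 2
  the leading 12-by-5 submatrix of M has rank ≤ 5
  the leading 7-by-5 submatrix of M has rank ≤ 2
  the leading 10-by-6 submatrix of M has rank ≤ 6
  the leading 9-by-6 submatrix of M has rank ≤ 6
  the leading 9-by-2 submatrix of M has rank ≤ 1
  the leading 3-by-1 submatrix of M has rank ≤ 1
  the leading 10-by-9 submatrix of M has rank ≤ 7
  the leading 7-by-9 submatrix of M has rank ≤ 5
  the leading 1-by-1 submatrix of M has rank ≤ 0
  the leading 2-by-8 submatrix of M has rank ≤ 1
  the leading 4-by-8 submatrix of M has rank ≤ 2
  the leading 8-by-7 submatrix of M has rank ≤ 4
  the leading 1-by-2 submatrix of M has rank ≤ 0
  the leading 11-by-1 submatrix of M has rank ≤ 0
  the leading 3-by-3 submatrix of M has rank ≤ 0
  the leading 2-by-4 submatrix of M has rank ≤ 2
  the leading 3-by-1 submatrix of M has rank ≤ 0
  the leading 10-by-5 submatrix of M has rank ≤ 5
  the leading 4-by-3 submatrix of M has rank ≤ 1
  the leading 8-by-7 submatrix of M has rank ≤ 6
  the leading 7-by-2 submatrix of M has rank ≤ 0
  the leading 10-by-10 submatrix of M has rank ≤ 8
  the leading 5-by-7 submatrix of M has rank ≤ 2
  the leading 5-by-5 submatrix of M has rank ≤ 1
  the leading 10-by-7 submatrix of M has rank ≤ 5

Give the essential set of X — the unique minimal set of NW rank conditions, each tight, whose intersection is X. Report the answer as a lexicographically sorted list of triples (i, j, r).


The tightest implied rank at each (i,j), from the 29 conditions:

  0 0 0 1 1 1 1 1 1 1 1 1
  0 0 0 1 1 1 1 1 2 2 2 2
  0 0 0 1 1 2 2 2 3 3 3 3
  0 0 0 1 1 2 2 2 3 4 4 4
  0 0 0 1 1 2 2 3 4 5 5 5
  0 0 1 2 2 3 3 4 5 6 6 6
  0 0 1 2 2 3 3 4 5 6 7 7
  0 1 2 3 3 4 4 5 6 7 8 8
  0 1 2 3 4 5 5 6 7 8 9 9
  0 1 2 3 4 5 5 6 7 8 9 10
  0 1 2 3 4 5 6 7 8 9 10 11
  1 2 3 4 5 6 7 8 9 10 11 12

the unique w with this rank table is (4, 9, 6, 10, 8, 3, 11, 2, 5, 12, 7, 1).

D(w) has 36 cells with 10 SE-corners; essential set:

[(2, 8, 1), (4, 8, 2), (5, 3, 0), (5, 5, 1), (5, 7, 2), (7, 2, 0), (7, 5, 2), (7, 7, 3), (10, 7, 5), (11, 1, 0)]


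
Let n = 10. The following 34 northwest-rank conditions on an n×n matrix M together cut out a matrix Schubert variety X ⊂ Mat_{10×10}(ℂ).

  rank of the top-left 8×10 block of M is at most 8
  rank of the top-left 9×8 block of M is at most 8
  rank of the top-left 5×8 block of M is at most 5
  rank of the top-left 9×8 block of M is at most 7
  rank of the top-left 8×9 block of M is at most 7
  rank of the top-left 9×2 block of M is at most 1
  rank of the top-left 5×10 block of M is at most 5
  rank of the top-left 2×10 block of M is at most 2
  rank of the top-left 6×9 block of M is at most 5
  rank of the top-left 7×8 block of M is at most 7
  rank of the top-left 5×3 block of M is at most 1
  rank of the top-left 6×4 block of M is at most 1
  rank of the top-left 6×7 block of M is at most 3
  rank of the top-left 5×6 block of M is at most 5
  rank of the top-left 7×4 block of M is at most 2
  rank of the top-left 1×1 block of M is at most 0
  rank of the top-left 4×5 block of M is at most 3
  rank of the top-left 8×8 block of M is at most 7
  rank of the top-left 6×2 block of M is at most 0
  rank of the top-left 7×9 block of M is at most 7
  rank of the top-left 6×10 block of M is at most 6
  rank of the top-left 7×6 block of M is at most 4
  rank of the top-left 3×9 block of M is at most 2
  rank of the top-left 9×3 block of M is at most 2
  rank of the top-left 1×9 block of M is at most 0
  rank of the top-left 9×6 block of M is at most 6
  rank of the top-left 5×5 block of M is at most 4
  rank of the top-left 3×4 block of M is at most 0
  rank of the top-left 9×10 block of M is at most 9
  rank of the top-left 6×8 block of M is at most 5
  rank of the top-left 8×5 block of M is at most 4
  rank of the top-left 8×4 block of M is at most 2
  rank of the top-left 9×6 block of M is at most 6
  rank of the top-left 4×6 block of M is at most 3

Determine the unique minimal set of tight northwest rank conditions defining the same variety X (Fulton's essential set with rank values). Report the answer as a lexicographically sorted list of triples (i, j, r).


Computing R[i][j] = min implied NW-rank bound (n=10, 34 conditions):

  row 1: 0 0 0 0 0 0 0 0 0 1
  row 2: 0 0 0 0 1 1 1 1 1 2
  row 3: 0 0 0 0 1 2 2 2 2 3
  row 4: 0 0 1 1 2 3 3 3 3 4
  row 5: 0 0 1 1 2 3 3 4 4 5
  row 6: 0 0 1 1 2 3 3 4 5 6
  row 7: 1 1 2 2 3 4 4 5 6 7
  row 8: 1 1 2 2 3 4 5 6 7 8
  row 9: 1 1 2 3 4 5 6 7 8 9
  row 10: 1 2 3 4 5 6 7 8 9 10

so w = (10, 5, 6, 3, 8, 9, 1, 7, 4, 2).

ℓ(w)=30; the 7 essential cells (i,j,r):

[(1, 9, 0), (3, 4, 0), (6, 2, 0), (6, 4, 1), (6, 7, 3), (8, 4, 2), (9, 2, 1)]


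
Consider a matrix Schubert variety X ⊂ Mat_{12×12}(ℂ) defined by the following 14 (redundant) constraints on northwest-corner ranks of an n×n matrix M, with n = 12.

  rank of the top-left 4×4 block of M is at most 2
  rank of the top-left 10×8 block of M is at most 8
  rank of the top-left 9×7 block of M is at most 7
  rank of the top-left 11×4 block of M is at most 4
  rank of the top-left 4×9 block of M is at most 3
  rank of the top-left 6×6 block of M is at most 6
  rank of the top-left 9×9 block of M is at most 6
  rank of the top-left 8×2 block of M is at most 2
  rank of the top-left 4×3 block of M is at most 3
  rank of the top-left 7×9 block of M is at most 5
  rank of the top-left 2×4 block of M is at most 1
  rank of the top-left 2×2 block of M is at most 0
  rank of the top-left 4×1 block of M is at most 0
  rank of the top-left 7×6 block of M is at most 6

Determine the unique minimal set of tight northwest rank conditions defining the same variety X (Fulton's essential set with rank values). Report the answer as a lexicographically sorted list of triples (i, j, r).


The tightest implied rank at each (i,j), from the 14 conditions:

  row 1: 0, 0, 1, 1, 1, 1, 1, 1, 1, 1, 1, 1
  row 2: 0, 0, 1, 1, 2, 2, 2, 2, 2, 2, 2, 2
  row 3: 0, 1, 2, 2, 3, 3, 3, 3, 3, 3, 3, 3
  row 4: 0, 1, 2, 2, 3, 3, 3, 3, 3, 4, 4, 4
  row 5: 1, 2, 3, 3, 4, 4, 4, 4, 4, 5, 5, 5
  row 6: 1, 2, 3, 4, 5, 5, 5, 5, 5, 6, 6, 6
  row 7: 1, 2, 3, 4, 5, 5, 5, 5, 5, 6, 7, 7
  row 8: 1, 2, 3, 4, 5, 6, 6, 6, 6, 7, 8, 8
  row 9: 1, 2, 3, 4, 5, 6, 6, 6, 6, 7, 8, 9
  row 10: 1, 2, 3, 4, 5, 6, 7, 7, 7, 8, 9, 10
  row 11: 1, 2, 3, 4, 5, 6, 7, 8, 8, 9, 10, 11
  row 12: 1, 2, 3, 4, 5, 6, 7, 8, 9, 10, 11, 12

so w = (3, 5, 2, 10, 1, 4, 11, 6, 12, 7, 8, 9).

ℓ(w)=19; the 7 essential cells (i,j,r):

[(2, 2, 0), (2, 4, 1), (4, 1, 0), (4, 4, 2), (4, 9, 3), (7, 9, 5), (9, 9, 6)]


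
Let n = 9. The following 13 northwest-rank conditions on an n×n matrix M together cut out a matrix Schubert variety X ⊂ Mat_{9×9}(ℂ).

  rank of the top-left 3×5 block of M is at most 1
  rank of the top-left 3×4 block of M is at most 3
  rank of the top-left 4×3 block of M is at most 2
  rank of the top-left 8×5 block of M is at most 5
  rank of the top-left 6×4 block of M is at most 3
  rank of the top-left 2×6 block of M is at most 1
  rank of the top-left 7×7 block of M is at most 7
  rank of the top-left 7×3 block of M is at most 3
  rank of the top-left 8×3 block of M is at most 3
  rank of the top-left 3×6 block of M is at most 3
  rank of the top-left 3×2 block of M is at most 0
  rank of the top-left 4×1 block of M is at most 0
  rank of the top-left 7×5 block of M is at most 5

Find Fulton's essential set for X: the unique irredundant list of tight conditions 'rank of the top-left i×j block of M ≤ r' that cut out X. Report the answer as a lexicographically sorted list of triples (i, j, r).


Rank table r_w(9×9) implied by the 13 constraints:

  row 1: 0 | 0 | 1 | 1 | 1 | 1 | 1 | 1 | 1
  row 2: 0 | 0 | 1 | 1 | 1 | 1 | 2 | 2 | 2
  row 3: 0 | 0 | 1 | 1 | 1 | 2 | 3 | 3 | 3
  row 4: 0 | 1 | 2 | 2 | 2 | 3 | 4 | 4 | 4
  row 5: 1 | 2 | 3 | 3 | 3 | 4 | 5 | 5 | 5
  row 6: 1 | 2 | 3 | 3 | 4 | 5 | 6 | 6 | 6
  row 7: 1 | 2 | 3 | 4 | 5 | 6 | 7 | 7 | 7
  row 8: 1 | 2 | 3 | 4 | 5 | 6 | 7 | 8 | 8
  row 9: 1 | 2 | 3 | 4 | 5 | 6 | 7 | 8 | 9

second differences of R give the permutation w = (3, 7, 6, 2, 1, 5, 4, 8, 9).

D(w) has 13 cells with 5 SE-corners; essential set:

[(2, 6, 1), (3, 2, 0), (3, 5, 1), (4, 1, 0), (6, 4, 3)]


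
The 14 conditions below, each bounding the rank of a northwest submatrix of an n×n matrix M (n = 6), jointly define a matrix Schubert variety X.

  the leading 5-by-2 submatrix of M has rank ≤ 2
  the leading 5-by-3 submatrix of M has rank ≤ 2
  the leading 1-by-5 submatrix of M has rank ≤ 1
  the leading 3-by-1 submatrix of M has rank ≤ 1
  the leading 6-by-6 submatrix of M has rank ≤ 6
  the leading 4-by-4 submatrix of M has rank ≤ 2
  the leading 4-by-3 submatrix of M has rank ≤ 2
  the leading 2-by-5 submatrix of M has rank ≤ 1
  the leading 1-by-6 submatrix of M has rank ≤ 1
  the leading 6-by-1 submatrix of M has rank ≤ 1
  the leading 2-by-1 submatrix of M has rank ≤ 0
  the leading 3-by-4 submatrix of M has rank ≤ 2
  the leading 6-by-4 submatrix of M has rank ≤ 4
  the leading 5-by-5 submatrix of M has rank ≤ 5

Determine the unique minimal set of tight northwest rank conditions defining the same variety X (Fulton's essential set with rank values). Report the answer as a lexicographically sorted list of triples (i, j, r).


The tightest implied rank at each (i,j), from the 14 conditions:

  i=1: 0, 1, 1, 1, 1, 1
  i=2: 0, 1, 1, 1, 1, 2
  i=3: 1, 2, 2, 2, 2, 3
  i=4: 1, 2, 2, 2, 3, 4
  i=5: 1, 2, 2, 3, 4, 5
  i=6: 1, 2, 3, 4, 5, 6

hence w(1..6) = (2, 6, 1, 5, 4, 3).

Fulton essential set (4 of the 8 Rothe cells):

[(2, 1, 0), (2, 5, 1), (4, 4, 2), (5, 3, 2)]


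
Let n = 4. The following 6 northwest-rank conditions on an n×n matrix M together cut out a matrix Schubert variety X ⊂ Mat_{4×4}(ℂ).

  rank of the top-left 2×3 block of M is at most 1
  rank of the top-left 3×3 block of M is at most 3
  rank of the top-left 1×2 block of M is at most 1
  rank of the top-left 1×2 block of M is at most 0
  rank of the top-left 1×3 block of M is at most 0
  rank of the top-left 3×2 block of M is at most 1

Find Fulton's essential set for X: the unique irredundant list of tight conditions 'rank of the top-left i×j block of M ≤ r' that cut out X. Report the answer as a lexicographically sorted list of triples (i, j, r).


Recovering R(i,j) via the rank-extension bound from the 6 conditions:

  i=1: 0 | 0 | 0 | 1
  i=2: 1 | 1 | 1 | 2
  i=3: 1 | 1 | 2 | 3
  i=4: 1 | 2 | 3 | 4

second differences of R give the permutation w = (4, 1, 3, 2).

Fulton essential set (2 of the 4 Rothe cells):

[(1, 3, 0), (3, 2, 1)]


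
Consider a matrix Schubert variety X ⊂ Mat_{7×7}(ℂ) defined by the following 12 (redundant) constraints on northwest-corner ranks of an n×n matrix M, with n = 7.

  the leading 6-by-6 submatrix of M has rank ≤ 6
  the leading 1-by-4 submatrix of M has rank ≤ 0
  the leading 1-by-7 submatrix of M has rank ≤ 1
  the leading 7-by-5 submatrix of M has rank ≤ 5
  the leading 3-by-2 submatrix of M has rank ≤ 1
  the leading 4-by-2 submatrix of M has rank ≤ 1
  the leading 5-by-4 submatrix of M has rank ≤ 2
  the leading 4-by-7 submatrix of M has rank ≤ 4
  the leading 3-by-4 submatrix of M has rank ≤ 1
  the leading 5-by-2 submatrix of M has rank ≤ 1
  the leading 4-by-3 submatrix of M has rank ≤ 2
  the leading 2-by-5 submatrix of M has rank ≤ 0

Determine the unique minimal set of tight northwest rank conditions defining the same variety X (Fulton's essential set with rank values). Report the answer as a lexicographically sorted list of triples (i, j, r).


Rank table r_w(7×7) implied by the 12 constraints:

  R[1]: 0, 0, 0, 0, 0, 1, 1
  R[2]: 0, 0, 0, 0, 0, 1, 2
  R[3]: 1, 1, 1, 1, 1, 2, 3
  R[4]: 1, 1, 2, 2, 2, 3, 4
  R[5]: 1, 1, 2, 2, 3, 4, 5
  R[6]: 1, 2, 3, 3, 4, 5, 6
  R[7]: 1, 2, 3, 4, 5, 6, 7

reading off 1-entries of Δ²R: w = (6, 7, 1, 3, 5, 2, 4).

Fulton essential set (3 of the 13 Rothe cells):

[(2, 5, 0), (5, 2, 1), (5, 4, 2)]


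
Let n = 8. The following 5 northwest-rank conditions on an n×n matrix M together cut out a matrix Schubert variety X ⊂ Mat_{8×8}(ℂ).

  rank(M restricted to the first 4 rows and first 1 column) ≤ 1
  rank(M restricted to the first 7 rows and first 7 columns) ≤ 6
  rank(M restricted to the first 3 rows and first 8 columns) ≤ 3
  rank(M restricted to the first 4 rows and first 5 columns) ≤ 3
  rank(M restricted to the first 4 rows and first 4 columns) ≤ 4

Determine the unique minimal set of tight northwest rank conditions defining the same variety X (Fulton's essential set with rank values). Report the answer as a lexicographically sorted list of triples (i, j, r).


Propagating the 5 rank bounds to every northwest block:

  R[1]: 1 1 1 1 1 1 1 1
  R[2]: 1 2 2 2 2 2 2 2
  R[3]: 1 2 3 3 3 3 3 3
  R[4]: 1 2 3 3 3 4 4 4
  R[5]: 1 2 3 4 4 5 5 5
  R[6]: 1 2 3 4 5 6 6 6
  R[7]: 1 2 3 4 5 6 6 7
  R[8]: 1 2 3 4 5 6 7 8

hence w(1..8) = (1, 2, 3, 6, 4, 5, 8, 7).

D(w) has 3 cells with 2 SE-corners; essential set:

[(4, 5, 3), (7, 7, 6)]


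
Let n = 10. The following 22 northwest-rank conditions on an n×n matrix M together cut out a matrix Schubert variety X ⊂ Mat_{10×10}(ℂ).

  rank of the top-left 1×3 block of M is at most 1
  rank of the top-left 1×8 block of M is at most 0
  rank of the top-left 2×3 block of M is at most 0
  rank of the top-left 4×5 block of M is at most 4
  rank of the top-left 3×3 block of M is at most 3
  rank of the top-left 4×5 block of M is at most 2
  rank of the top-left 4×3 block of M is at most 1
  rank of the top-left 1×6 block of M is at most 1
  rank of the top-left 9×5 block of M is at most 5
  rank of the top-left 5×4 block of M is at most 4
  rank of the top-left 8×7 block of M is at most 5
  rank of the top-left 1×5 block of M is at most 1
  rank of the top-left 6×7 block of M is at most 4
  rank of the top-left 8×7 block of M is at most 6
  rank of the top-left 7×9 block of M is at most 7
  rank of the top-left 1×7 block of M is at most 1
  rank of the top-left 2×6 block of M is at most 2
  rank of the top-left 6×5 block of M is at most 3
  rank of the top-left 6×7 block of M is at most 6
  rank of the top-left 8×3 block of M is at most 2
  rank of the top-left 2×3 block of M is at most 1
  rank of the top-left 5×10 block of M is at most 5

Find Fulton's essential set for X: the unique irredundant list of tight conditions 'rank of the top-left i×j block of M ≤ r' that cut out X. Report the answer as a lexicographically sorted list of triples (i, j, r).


Reconstructing r_w from the 22 given conditions:

  0 | 0 | 0 | 0 | 0 | 0 | 0 | 0 | 1 | 1
  0 | 0 | 0 | 1 | 1 | 1 | 1 | 1 | 2 | 2
  1 | 1 | 1 | 2 | 2 | 2 | 2 | 2 | 3 | 3
  1 | 1 | 1 | 2 | 2 | 3 | 3 | 3 | 4 | 4
  1 | 2 | 2 | 3 | 3 | 4 | 4 | 4 | 5 | 5
  1 | 2 | 2 | 3 | 3 | 4 | 4 | 5 | 6 | 6
  1 | 2 | 2 | 3 | 4 | 5 | 5 | 6 | 7 | 7
  1 | 2 | 2 | 3 | 4 | 5 | 5 | 6 | 7 | 8
  1 | 2 | 3 | 4 | 5 | 6 | 6 | 7 | 8 | 9
  1 | 2 | 3 | 4 | 5 | 6 | 7 | 8 | 9 | 10

reading off 1-entries of Δ²R: w = (9, 4, 1, 6, 2, 8, 5, 10, 3, 7).

8 SE-corners of the 20-cell Rothe diagram give Ess(w):

[(1, 8, 0), (2, 3, 0), (4, 3, 1), (4, 5, 2), (6, 5, 3), (6, 7, 4), (8, 3, 2), (8, 7, 5)]
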